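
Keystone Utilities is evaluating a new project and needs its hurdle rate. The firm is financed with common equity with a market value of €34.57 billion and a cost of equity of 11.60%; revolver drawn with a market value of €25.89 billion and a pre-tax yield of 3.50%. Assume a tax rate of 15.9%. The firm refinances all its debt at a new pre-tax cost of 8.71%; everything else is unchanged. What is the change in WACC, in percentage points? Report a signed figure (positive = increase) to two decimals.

Current WACC:
Total capital V = 34.57 + 25.89 = 60.46.
Equity: weight = 34.57/60.46 = 0.5718; cost = 11.6%.
Revolver drawn: weight = 25.89/60.46 = 0.4282; after-tax cost = 3.5% × (1 − 15.9%) = 2.9435%.
WACC = 0.5718 × 11.6000% + 0.4282 × 2.9435% = 7.8931%.
After the change:
Total capital V = 34.57 + 25.89 = 60.46.
Equity: weight = 34.57/60.46 = 0.5718; cost = 11.6%.
Revolver drawn: weight = 25.89/60.46 = 0.4282; after-tax cost = 8.71% × (1 − 15.9%) = 7.3251%.
WACC = 0.5718 × 11.6000% + 0.4282 × 7.3251% = 9.7694%.
Change in WACC = 9.7694% − 7.8931% = 1.8763 pp.

+1.88 pp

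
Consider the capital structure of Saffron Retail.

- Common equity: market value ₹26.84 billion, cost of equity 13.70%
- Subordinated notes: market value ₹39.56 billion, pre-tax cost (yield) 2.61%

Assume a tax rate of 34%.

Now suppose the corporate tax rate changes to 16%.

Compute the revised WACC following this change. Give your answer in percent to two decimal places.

After the change:
Total capital V = 26.84 + 39.56 = 66.4.
Equity: weight = 26.84/66.4 = 0.4042; cost = 13.7%.
Subordinated notes: weight = 39.56/66.4 = 0.5958; after-tax cost = 2.61% × (1 − 16%) = 2.1924%.
WACC = 0.4042 × 13.7000% + 0.5958 × 2.1924% = 6.8440%.

6.84%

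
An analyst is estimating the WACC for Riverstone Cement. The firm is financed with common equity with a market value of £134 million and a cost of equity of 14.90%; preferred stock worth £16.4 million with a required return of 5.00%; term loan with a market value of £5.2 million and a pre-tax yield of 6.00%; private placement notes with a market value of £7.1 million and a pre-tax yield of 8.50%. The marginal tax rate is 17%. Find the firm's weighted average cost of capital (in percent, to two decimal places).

13.24%

Total capital V = 134 + 16.4 + 5.2 + 7.1 = 162.7.
Equity: weight = 134/162.7 = 0.8236; cost = 14.9%.
Preferred: weight = 16.4/162.7 = 0.1008; cost = 5%.
Term loan: weight = 5.2/162.7 = 0.0320; after-tax cost = 6% × (1 − 17%) = 4.9800%.
Private placement notes: weight = 7.1/162.7 = 0.0436; after-tax cost = 8.5% × (1 − 17%) = 7.0550%.
WACC = 0.8236 × 14.9000% + 0.1008 × 5.0000% + 0.0320 × 4.9800% + 0.0436 × 7.0550% = 13.2427%.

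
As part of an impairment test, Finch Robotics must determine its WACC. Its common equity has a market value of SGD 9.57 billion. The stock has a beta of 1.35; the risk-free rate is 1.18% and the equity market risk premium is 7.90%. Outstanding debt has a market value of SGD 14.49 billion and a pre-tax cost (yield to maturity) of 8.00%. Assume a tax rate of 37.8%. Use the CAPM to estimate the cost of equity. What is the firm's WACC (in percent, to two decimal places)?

Cost of equity via CAPM: Re = 1.18% + 1.35 × 7.9% = 11.8450%.
Total capital V = 9.57 + 14.49 = 24.06.
Equity: weight = 9.57/24.06 = 0.3978; cost = 11.845%.
Debt: weight = 14.49/24.06 = 0.6022; after-tax cost = 8% × (1 − 37.8%) = 4.9760%.
WACC = 0.3978 × 11.8450% + 0.6022 × 4.9760% = 7.7082%.

7.71%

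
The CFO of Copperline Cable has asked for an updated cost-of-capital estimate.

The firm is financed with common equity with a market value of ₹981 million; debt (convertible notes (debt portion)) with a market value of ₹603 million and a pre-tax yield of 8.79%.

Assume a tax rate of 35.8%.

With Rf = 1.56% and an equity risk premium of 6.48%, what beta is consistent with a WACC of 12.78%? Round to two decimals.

Total capital V = 981 + 603 = 1584.
Equity weight = 981/1584 = 0.6193.
Convertible notes (debt portion) weight = 603/1584 = 0.3807.
Debt contribution = 0.3807 × 8.79% × (1 − 35.8%) = 2.1483%.
Required equity contribution = 12.78% − 2.1483% = 10.6317%  ⇒  Re = 17.1669%.
CAPM: 17.1669% = 1.56% + β × 6.48%  ⇒  β = 2.4085.

2.41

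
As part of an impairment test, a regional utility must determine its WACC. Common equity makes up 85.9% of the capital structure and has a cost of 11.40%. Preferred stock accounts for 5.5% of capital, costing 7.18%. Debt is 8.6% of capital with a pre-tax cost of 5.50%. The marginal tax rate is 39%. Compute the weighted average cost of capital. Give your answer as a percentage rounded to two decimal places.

After-tax cost of debt = 5.5% × (1 − 39%) = 3.3550%.
WACC = 0.859 × 11.4000% + 0.055 × 7.1800% + 0.086 × 3.3550% = 10.4760%.

10.48%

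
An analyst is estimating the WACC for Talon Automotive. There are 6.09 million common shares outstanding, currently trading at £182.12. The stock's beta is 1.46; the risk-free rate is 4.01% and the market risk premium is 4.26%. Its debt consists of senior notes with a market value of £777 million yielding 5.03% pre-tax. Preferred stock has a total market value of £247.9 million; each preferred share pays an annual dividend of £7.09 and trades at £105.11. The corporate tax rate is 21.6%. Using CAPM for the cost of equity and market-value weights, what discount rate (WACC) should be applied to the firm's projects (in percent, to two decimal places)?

Cost of equity via CAPM: Re = 4.01% + 1.46 × 4.26% = 10.2296%.
Cost of preferred: Rp = 7.09 / 105.11 = 6.7453%.
Market value of equity E = 182.12 × 6.09m = 1109.1108m.
Total capital V = 1109.1108 + 247.9 + 777 = 2134.0108.
Equity: weight = 1109.1108/2134.0108 = 0.5197; cost = 10.2296%.
Preferred: weight = 247.9/2134.0108 = 0.1162; cost = 6.7453%.
Senior notes: weight = 777/2134.0108 = 0.3641; after-tax cost = 5.03% × (1 − 21.6%) = 3.9435%.
WACC = 0.5197 × 10.2296% + 0.1162 × 6.7453% + 0.3641 × 3.9435% = 7.5361%.

7.54%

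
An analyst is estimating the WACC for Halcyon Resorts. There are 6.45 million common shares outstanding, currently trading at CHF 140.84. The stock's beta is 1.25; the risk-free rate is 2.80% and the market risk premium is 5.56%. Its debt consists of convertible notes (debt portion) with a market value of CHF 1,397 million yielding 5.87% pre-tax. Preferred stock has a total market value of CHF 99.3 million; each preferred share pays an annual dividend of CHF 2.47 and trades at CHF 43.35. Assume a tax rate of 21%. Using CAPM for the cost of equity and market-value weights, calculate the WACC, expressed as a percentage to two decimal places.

Cost of equity via CAPM: Re = 2.8% + 1.25 × 5.56% = 9.7500%.
Cost of preferred: Rp = 2.47 / 43.35 = 5.6978%.
Market value of equity E = 140.84 × 6.45m = 908.418m.
Total capital V = 908.418 + 99.3 + 1397 = 2404.718.
Equity: weight = 908.418/2404.718 = 0.3778; cost = 9.75%.
Preferred: weight = 99.3/2404.718 = 0.0413; cost = 5.6978%.
Convertible notes (debt portion): weight = 1397/2404.718 = 0.5809; after-tax cost = 5.87% × (1 − 21%) = 4.6373%.
WACC = 0.3778 × 9.7500% + 0.0413 × 5.6978% + 0.5809 × 4.6373% = 6.6125%.

6.61%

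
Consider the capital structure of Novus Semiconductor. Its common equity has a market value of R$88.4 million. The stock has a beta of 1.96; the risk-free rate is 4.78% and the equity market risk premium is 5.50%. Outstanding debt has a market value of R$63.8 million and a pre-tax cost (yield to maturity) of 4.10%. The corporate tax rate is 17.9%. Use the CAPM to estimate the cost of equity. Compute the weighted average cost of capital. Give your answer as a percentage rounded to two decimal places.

10.45%

Cost of equity via CAPM: Re = 4.78% + 1.96 × 5.5% = 15.5600%.
Total capital V = 88.4 + 63.8 = 152.2.
Equity: weight = 88.4/152.2 = 0.5808; cost = 15.56%.
Debt: weight = 63.8/152.2 = 0.4192; after-tax cost = 4.1% × (1 − 17.9%) = 3.3661%.
WACC = 0.5808 × 15.5600% + 0.4192 × 3.3661% = 10.4485%.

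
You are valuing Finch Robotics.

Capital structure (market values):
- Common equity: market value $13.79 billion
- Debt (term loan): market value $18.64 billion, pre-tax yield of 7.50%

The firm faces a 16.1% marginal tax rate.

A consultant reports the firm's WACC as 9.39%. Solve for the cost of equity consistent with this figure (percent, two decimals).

13.58%

Total capital V = 13.79 + 18.64 = 32.43.
Equity weight = 13.79/32.43 = 0.4252.
Term loan weight = 18.64/32.43 = 0.5748.
Debt contribution = 0.5748 × 7.5% × (1 − 16.1%) = 3.6168%.
Required equity contribution = 9.39% − 3.6168% = 5.7732%.
Re = 5.7732% / 0.4252 = 13.5769%.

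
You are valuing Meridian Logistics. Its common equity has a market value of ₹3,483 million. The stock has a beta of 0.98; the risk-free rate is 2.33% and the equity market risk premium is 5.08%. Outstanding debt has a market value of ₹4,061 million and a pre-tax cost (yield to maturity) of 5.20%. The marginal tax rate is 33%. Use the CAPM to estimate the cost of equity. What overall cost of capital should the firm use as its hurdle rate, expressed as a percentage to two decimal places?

5.25%

Cost of equity via CAPM: Re = 2.33% + 0.98 × 5.08% = 7.3084%.
Total capital V = 3483 + 4061 = 7544.
Equity: weight = 3483/7544 = 0.4617; cost = 7.3084%.
Debt: weight = 4061/7544 = 0.5383; after-tax cost = 5.2% × (1 − 33%) = 3.4840%.
WACC = 0.4617 × 7.3084% + 0.5383 × 3.4840% = 5.2497%.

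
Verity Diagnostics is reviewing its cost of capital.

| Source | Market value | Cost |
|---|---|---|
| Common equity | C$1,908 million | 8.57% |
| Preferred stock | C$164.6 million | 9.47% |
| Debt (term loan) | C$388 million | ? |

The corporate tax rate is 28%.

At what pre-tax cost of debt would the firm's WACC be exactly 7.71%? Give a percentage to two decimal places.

3.80%

Total capital V = 1908 + 164.6 + 388 = 2460.6.
Equity weight = 1908/2460.6 = 0.7754.
Preferred weight = 164.6/2460.6 = 0.0669.
Term loan weight = 388/2460.6 = 0.1577.
Equity contribution = 0.7754 × 8.57% = 6.6454%.
Preferred contribution = 0.0669 × 9.47% = 0.6335%.
Remaining for debt = 7.71% − 7.2788% = 0.4312%.
Rd × (1 − 28%) × 0.1577 = 0.4312%  ⇒  Rd = 3.7976%.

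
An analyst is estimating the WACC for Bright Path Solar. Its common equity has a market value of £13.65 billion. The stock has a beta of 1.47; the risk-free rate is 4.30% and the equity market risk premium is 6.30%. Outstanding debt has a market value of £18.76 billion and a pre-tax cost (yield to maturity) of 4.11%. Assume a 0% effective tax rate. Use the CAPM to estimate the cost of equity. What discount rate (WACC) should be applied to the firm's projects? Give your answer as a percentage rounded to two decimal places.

Cost of equity via CAPM: Re = 4.3% + 1.47 × 6.3% = 13.5610%.
Total capital V = 13.65 + 18.76 = 32.41.
Equity: weight = 13.65/32.41 = 0.4212; cost = 13.561%.
Debt: weight = 18.76/32.41 = 0.5788; after-tax cost = 4.11% × (1 − 0%) = 4.1100%.
WACC = 0.4212 × 13.5610% + 0.5788 × 4.1100% = 8.0904%.

8.09%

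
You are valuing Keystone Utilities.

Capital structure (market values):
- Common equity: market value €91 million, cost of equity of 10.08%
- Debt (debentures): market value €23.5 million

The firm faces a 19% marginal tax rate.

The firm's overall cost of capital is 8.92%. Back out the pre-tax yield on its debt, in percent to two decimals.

5.47%

Total capital V = 91 + 23.5 = 114.5.
Equity weight = 91/114.5 = 0.7948.
Debentures weight = 23.5/114.5 = 0.2052.
Equity contribution = 0.7948 × 10.08% = 8.0112%.
Remaining for debt = 8.92% − 8.0112% = 0.9088%.
Rd × (1 − 19%) × 0.2052 = 0.9088%  ⇒  Rd = 5.4668%.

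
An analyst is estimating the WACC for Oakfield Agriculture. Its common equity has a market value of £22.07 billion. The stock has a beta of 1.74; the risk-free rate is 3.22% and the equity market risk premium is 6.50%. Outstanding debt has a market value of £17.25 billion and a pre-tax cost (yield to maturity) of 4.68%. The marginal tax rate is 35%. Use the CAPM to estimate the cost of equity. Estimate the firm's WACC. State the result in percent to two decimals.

Cost of equity via CAPM: Re = 3.22% + 1.74 × 6.5% = 14.5300%.
Total capital V = 22.07 + 17.25 = 39.32.
Equity: weight = 22.07/39.32 = 0.5613; cost = 14.53%.
Debt: weight = 17.25/39.32 = 0.4387; after-tax cost = 4.68% × (1 − 35%) = 3.0420%.
WACC = 0.5613 × 14.5300% + 0.4387 × 3.0420% = 9.4901%.

9.49%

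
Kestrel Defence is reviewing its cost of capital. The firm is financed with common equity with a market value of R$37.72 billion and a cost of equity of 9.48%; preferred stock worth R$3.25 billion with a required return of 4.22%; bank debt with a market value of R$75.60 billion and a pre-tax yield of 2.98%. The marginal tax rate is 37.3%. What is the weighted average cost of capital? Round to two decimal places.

Total capital V = 37.72 + 3.25 + 75.6 = 116.57.
Equity: weight = 37.72/116.57 = 0.3236; cost = 9.48%.
Preferred: weight = 3.25/116.57 = 0.0279; cost = 4.22%.
Bank debt: weight = 75.6/116.57 = 0.6485; after-tax cost = 2.98% × (1 − 37.3%) = 1.8685%.
WACC = 0.3236 × 9.4800% + 0.0279 × 4.2200% + 0.6485 × 1.8685% = 4.3970%.

4.40%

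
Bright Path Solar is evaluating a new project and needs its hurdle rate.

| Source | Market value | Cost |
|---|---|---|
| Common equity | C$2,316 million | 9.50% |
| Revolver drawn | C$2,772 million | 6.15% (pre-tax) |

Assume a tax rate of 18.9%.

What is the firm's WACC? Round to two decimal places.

7.04%

Total capital V = 2316 + 2772 = 5088.
Equity: weight = 2316/5088 = 0.4552; cost = 9.5%.
Revolver drawn: weight = 2772/5088 = 0.5448; after-tax cost = 6.15% × (1 − 18.9%) = 4.9877%.
WACC = 0.4552 × 9.5000% + 0.5448 × 4.9877% = 7.0416%.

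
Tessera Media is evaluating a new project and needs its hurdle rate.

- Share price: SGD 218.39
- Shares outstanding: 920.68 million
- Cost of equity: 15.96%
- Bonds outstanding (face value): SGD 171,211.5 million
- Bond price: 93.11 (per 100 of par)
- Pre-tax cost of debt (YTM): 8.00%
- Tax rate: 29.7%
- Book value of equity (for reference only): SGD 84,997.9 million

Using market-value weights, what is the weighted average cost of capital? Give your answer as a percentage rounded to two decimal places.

11.39%

Market value of equity E = 218.39 × 920.68m = 201067.3052m. Market value of debt D = 171211.5m × 93.11/100 = 159415.02765m.
Total capital V = 201067.3052 + 159415.02765 = 360482.33285.
Equity: weight = 201067.3052/360482.33285 = 0.5578; cost = 15.96%.
Bonds outstanding: weight = 159415.02765/360482.33285 = 0.4422; after-tax cost = 8% × (1 − 29.7%) = 5.6240%.
WACC = 0.5578 × 15.9600% + 0.4422 × 5.6240% = 11.3891%.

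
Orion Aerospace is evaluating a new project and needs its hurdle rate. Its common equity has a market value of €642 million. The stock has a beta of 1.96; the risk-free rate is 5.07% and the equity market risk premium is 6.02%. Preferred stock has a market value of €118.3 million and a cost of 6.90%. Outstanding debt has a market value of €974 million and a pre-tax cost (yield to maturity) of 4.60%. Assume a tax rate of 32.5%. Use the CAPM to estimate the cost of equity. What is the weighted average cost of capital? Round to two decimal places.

Cost of equity via CAPM: Re = 5.07% + 1.96 × 6.02% = 16.8692%.
Total capital V = 642 + 118.3 + 974 = 1734.3.
Equity: weight = 642/1734.3 = 0.3702; cost = 16.8692%.
Preferred: weight = 118.3/1734.3 = 0.0682; cost = 6.9%.
Debt: weight = 974/1734.3 = 0.5616; after-tax cost = 4.6% × (1 − 32.5%) = 3.1050%.
WACC = 0.3702 × 16.8692% + 0.0682 × 6.9000% + 0.5616 × 3.1050% = 8.4591%.

8.46%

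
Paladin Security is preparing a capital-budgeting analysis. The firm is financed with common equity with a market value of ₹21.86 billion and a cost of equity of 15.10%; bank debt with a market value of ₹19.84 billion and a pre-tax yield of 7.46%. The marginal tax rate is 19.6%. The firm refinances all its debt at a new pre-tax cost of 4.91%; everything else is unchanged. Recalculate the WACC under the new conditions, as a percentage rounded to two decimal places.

9.79%

After the change:
Total capital V = 21.86 + 19.84 = 41.7.
Equity: weight = 21.86/41.7 = 0.5242; cost = 15.1%.
Bank debt: weight = 19.84/41.7 = 0.4758; after-tax cost = 4.91% × (1 − 19.6%) = 3.9476%.
WACC = 0.5242 × 15.1000% + 0.4758 × 3.9476% = 9.7939%.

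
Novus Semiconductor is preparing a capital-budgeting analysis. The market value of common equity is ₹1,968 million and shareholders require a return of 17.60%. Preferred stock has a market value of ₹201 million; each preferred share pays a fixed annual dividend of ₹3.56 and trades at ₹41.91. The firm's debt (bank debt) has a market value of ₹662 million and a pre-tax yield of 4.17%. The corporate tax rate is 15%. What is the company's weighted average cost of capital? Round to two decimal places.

Cost of preferred: Rp = 3.56 / 41.91 = 8.4944%.
Total capital V = 1968 + 201 + 662 = 2831.
Equity: weight = 1968/2831 = 0.6952; cost = 17.6%.
Preferred: weight = 201/2831 = 0.0710; cost = 8.4944%.
Bank debt: weight = 662/2831 = 0.2338; after-tax cost = 4.17% × (1 − 15%) = 3.5445%.
WACC = 0.6952 × 17.6000% + 0.0710 × 8.4944% + 0.2338 × 3.5445% = 13.6668%.

13.67%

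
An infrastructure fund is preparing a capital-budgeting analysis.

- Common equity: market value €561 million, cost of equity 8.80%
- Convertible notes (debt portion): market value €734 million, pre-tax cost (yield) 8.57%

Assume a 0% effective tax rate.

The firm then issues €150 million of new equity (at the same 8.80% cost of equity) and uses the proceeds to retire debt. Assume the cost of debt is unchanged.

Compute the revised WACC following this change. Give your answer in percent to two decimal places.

8.70%

After the change:
Total capital V = 711 + 584 = 1295.
Equity: weight = 711/1295 = 0.5490; cost = 8.8%.
Convertible notes (debt portion): weight = 584/1295 = 0.4510; after-tax cost = 8.57% × (1 − 0%) = 8.5700%.
WACC = 0.5490 × 8.8000% + 0.4510 × 8.5700% = 8.6963%.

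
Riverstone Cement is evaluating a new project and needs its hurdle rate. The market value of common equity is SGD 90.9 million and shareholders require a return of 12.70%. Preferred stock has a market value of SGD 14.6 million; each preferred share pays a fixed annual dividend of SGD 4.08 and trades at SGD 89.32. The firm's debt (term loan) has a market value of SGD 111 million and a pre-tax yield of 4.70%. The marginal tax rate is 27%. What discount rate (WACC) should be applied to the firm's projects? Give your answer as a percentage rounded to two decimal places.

Cost of preferred: Rp = 4.08 / 89.32 = 4.5678%.
Total capital V = 90.9 + 14.6 + 111 = 216.5.
Equity: weight = 90.9/216.5 = 0.4199; cost = 12.7%.
Preferred: weight = 14.6/216.5 = 0.0674; cost = 4.5678%.
Term loan: weight = 111/216.5 = 0.5127; after-tax cost = 4.7% × (1 − 27%) = 3.4310%.
WACC = 0.4199 × 12.7000% + 0.0674 × 4.5678% + 0.5127 × 3.4310% = 7.3994%.

7.40%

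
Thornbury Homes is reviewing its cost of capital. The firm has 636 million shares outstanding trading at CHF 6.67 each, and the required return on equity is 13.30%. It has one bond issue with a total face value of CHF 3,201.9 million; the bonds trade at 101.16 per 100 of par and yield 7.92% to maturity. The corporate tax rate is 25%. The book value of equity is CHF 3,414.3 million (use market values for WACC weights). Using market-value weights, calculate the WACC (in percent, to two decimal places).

10.11%

Market value of equity E = 6.67 × 636m = 4242.12m. Market value of debt D = 3201.9m × 101.16/100 = 3239.04204m.
Total capital V = 4242.12 + 3239.04204 = 7481.16204.
Equity: weight = 4242.12/7481.16204 = 0.5670; cost = 13.3%.
Bonds outstanding: weight = 3239.04204/7481.16204 = 0.4330; after-tax cost = 7.92% × (1 − 25%) = 5.9400%.
WACC = 0.5670 × 13.3000% + 0.4330 × 5.9400% = 10.1134%.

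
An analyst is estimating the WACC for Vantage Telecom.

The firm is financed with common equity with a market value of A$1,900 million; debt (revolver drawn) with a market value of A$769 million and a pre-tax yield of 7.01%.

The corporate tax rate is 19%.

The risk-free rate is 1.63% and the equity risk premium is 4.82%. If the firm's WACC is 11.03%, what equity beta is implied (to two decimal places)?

Total capital V = 1900 + 769 = 2669.
Equity weight = 1900/2669 = 0.7119.
Revolver drawn weight = 769/2669 = 0.2881.
Debt contribution = 0.2881 × 7.01% × (1 − 19%) = 1.6360%.
Required equity contribution = 11.03% − 1.6360% = 9.3940%  ⇒  Re = 13.1961%.
CAPM: 13.1961% = 1.63% + β × 4.82%  ⇒  β = 2.3996.

2.40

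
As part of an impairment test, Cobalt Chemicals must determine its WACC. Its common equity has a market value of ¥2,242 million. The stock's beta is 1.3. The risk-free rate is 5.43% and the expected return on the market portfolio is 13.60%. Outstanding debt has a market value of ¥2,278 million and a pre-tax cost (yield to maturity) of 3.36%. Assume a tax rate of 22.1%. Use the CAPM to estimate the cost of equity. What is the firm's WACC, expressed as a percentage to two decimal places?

Market risk premium = 13.6% − 5.43% = 8.17%.
Cost of equity via CAPM: Re = 5.43% + 1.3 × 8.17% = 16.0510%.
Total capital V = 2242 + 2278 = 4520.
Equity: weight = 2242/4520 = 0.4960; cost = 16.051%.
Debt: weight = 2278/4520 = 0.5040; after-tax cost = 3.36% × (1 − 22.1%) = 2.6174%.
WACC = 0.4960 × 16.0510% + 0.5040 × 2.6174% = 9.2807%.

9.28%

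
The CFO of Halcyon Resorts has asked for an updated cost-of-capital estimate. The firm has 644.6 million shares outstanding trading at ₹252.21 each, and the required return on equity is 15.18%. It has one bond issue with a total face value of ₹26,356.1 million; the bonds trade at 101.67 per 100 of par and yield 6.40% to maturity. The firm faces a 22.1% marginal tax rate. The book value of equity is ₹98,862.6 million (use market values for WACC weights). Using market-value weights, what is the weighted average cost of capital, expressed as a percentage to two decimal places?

Market value of equity E = 252.21 × 644.6m = 162574.566m. Market value of debt D = 26356.1m × 101.67/100 = 26796.24687m.
Total capital V = 162574.566 + 26796.24687 = 189370.81287.
Equity: weight = 162574.566/189370.81287 = 0.8585; cost = 15.18%.
Bonds outstanding: weight = 26796.24687/189370.81287 = 0.1415; after-tax cost = 6.4% × (1 − 22.1%) = 4.9856%.
WACC = 0.8585 × 15.1800% + 0.1415 × 4.9856% = 13.7375%.

13.74%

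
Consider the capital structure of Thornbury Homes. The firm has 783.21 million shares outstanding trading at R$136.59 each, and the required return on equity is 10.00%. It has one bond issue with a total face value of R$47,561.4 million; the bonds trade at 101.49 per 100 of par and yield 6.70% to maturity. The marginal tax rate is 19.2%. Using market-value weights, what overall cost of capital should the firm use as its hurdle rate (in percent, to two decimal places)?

8.57%

Market value of equity E = 136.59 × 783.21m = 106978.6539m. Market value of debt D = 47561.4m × 101.49/100 = 48270.06486m.
Total capital V = 106978.6539 + 48270.06486 = 155248.71876.
Equity: weight = 106978.6539/155248.71876 = 0.6891; cost = 10%.
Bonds outstanding: weight = 48270.06486/155248.71876 = 0.3109; after-tax cost = 6.7% × (1 − 19.2%) = 5.4136%.
WACC = 0.6891 × 10.0000% + 0.3109 × 5.4136% = 8.5740%.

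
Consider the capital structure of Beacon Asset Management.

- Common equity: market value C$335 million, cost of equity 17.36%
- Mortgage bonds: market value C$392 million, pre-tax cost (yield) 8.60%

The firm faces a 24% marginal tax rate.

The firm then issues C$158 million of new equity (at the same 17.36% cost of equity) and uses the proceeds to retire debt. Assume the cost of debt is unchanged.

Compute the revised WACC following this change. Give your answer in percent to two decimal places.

13.88%

After the change:
Total capital V = 493 + 234 = 727.
Equity: weight = 493/727 = 0.6781; cost = 17.36%.
Mortgage bonds: weight = 234/727 = 0.3219; after-tax cost = 8.6% × (1 − 24%) = 6.5360%.
WACC = 0.6781 × 17.3600% + 0.3219 × 6.5360% = 13.8761%.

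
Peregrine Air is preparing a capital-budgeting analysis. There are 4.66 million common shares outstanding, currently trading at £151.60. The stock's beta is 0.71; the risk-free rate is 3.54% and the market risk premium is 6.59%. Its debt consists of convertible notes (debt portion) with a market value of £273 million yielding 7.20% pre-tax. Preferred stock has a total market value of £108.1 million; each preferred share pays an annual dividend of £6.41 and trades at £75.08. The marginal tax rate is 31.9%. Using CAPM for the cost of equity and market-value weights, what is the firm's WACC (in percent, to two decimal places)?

7.42%

Cost of equity via CAPM: Re = 3.54% + 0.71 × 6.59% = 8.2189%.
Cost of preferred: Rp = 6.41 / 75.08 = 8.5376%.
Market value of equity E = 151.6 × 4.66m = 706.456m.
Total capital V = 706.456 + 108.1 + 273 = 1087.556.
Equity: weight = 706.456/1087.556 = 0.6496; cost = 8.2189%.
Preferred: weight = 108.1/1087.556 = 0.0994; cost = 8.5376%.
Convertible notes (debt portion): weight = 273/1087.556 = 0.2510; after-tax cost = 7.2% × (1 − 31.9%) = 4.9032%.
WACC = 0.6496 × 8.2189% + 0.0994 × 8.5376% + 0.2510 × 4.9032% = 7.4183%.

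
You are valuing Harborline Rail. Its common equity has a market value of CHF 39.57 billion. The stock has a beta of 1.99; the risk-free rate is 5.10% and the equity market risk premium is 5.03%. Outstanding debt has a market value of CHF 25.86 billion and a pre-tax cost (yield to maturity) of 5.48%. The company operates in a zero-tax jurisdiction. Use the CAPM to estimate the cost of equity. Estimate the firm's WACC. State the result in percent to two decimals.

Cost of equity via CAPM: Re = 5.1% + 1.99 × 5.03% = 15.1097%.
Total capital V = 39.57 + 25.86 = 65.43.
Equity: weight = 39.57/65.43 = 0.6048; cost = 15.1097%.
Debt: weight = 25.86/65.43 = 0.3952; after-tax cost = 5.48% × (1 − 0%) = 5.4800%.
WACC = 0.6048 × 15.1097% + 0.3952 × 5.4800% = 11.3037%.

11.30%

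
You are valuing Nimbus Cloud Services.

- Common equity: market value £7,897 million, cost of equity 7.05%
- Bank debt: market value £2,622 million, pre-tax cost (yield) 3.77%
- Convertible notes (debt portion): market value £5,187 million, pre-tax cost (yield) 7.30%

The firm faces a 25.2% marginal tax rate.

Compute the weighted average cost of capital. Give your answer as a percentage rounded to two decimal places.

5.82%

Total capital V = 7897 + 2622 + 5187 = 15706.
Equity: weight = 7897/15706 = 0.5028; cost = 7.05%.
Bank debt: weight = 2622/15706 = 0.1669; after-tax cost = 3.77% × (1 − 25.2%) = 2.8200%.
Convertible notes (debt portion): weight = 5187/15706 = 0.3303; after-tax cost = 7.3% × (1 − 25.2%) = 5.4604%.
WACC = 0.5028 × 7.0500% + 0.1669 × 2.8200% + 0.3303 × 5.4604% = 5.8189%.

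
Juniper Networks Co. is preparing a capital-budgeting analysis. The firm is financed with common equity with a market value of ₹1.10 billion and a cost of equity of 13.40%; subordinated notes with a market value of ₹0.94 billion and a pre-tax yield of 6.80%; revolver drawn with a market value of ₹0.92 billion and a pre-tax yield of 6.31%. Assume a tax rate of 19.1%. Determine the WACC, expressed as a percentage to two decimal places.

8.31%

Total capital V = 1.1 + 0.94 + 0.92 = 2.96.
Equity: weight = 1.1/2.96 = 0.3716; cost = 13.4%.
Subordinated notes: weight = 0.94/2.96 = 0.3176; after-tax cost = 6.8% × (1 − 19.1%) = 5.5012%.
Revolver drawn: weight = 0.92/2.96 = 0.3108; after-tax cost = 6.31% × (1 − 19.1%) = 5.1048%.
WACC = 0.3716 × 13.4000% + 0.3176 × 5.5012% + 0.3108 × 5.1048% = 8.3134%.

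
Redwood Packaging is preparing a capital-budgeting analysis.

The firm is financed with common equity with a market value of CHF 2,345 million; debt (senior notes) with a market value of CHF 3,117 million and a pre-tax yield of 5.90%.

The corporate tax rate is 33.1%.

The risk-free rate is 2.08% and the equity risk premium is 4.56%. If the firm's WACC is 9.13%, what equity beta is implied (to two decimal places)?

Total capital V = 2345 + 3117 = 5462.
Equity weight = 2345/5462 = 0.4293.
Senior notes weight = 3117/5462 = 0.5707.
Debt contribution = 0.5707 × 5.9% × (1 − 33.1%) = 2.2525%.
Required equity contribution = 9.13% − 2.2525% = 6.8775%  ⇒  Re = 16.0192%.
CAPM: 16.0192% = 2.08% + β × 4.56%  ⇒  β = 3.0568.

3.06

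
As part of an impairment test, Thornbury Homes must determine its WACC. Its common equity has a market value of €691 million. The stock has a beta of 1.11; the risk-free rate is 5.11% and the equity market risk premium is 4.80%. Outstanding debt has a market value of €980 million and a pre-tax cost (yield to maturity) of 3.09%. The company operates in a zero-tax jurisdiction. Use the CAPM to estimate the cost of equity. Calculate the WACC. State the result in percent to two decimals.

6.13%

Cost of equity via CAPM: Re = 5.11% + 1.11 × 4.8% = 10.4380%.
Total capital V = 691 + 980 = 1671.
Equity: weight = 691/1671 = 0.4135; cost = 10.438%.
Debt: weight = 980/1671 = 0.5865; after-tax cost = 3.09% × (1 − 0%) = 3.0900%.
WACC = 0.4135 × 10.4380% + 0.5865 × 3.0900% = 6.1286%.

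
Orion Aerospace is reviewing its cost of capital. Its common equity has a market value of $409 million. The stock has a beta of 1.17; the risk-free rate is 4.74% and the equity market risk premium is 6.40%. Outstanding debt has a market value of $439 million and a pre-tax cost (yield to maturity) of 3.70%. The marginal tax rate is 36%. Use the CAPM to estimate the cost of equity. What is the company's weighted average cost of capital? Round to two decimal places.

7.12%

Cost of equity via CAPM: Re = 4.74% + 1.17 × 6.4% = 12.2280%.
Total capital V = 409 + 439 = 848.
Equity: weight = 409/848 = 0.4823; cost = 12.228%.
Debt: weight = 439/848 = 0.5177; after-tax cost = 3.7% × (1 − 36%) = 2.3680%.
WACC = 0.4823 × 12.2280% + 0.5177 × 2.3680% = 7.1236%.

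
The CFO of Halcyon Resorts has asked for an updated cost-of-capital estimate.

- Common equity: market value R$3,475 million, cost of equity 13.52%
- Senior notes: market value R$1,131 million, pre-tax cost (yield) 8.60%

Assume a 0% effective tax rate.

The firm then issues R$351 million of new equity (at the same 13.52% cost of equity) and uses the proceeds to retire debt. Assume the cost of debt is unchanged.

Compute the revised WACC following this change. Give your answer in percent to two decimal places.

12.69%

After the change:
Total capital V = 3826 + 780 = 4606.
Equity: weight = 3826/4606 = 0.8307; cost = 13.52%.
Senior notes: weight = 780/4606 = 0.1693; after-tax cost = 8.6% × (1 − 0%) = 8.6000%.
WACC = 0.8307 × 13.5200% + 0.1693 × 8.6000% = 12.6868%.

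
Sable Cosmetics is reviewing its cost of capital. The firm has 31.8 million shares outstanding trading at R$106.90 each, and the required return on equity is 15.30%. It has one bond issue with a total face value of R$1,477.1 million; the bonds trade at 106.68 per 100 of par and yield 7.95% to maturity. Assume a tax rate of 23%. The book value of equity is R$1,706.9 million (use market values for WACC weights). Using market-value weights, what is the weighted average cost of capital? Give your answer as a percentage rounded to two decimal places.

12.39%

Market value of equity E = 106.9 × 31.8m = 3399.42m. Market value of debt D = 1477.1m × 106.68/100 = 1575.77028m.
Total capital V = 3399.42 + 1575.77028 = 4975.19028.
Equity: weight = 3399.42/4975.19028 = 0.6833; cost = 15.3%.
Bonds outstanding: weight = 1575.77028/4975.19028 = 0.3167; after-tax cost = 7.95% × (1 − 23%) = 6.1215%.
WACC = 0.6833 × 15.3000% + 0.3167 × 6.1215% = 12.3929%.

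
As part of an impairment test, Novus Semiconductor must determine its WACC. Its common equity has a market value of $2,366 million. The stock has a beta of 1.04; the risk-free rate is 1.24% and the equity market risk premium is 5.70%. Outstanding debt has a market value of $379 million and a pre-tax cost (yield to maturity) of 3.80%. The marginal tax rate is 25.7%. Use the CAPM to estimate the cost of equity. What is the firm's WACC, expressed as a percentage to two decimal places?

Cost of equity via CAPM: Re = 1.24% + 1.04 × 5.7% = 7.1680%.
Total capital V = 2366 + 379 = 2745.
Equity: weight = 2366/2745 = 0.8619; cost = 7.168%.
Debt: weight = 379/2745 = 0.1381; after-tax cost = 3.8% × (1 − 25.7%) = 2.8234%.
WACC = 0.8619 × 7.1680% + 0.1381 × 2.8234% = 6.5681%.

6.57%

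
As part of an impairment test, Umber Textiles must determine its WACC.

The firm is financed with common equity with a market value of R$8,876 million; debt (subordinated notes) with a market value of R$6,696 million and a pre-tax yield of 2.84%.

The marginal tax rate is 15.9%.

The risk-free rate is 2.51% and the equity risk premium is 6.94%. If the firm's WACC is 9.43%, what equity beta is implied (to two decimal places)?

Total capital V = 8876 + 6696 = 15572.
Equity weight = 8876/15572 = 0.5700.
Subordinated notes weight = 6696/15572 = 0.4300.
Debt contribution = 0.4300 × 2.84% × (1 − 15.9%) = 1.0270%.
Required equity contribution = 9.43% − 1.0270% = 8.4030%  ⇒  Re = 14.7421%.
CAPM: 14.7421% = 2.51% + β × 6.94%  ⇒  β = 1.7626.

1.76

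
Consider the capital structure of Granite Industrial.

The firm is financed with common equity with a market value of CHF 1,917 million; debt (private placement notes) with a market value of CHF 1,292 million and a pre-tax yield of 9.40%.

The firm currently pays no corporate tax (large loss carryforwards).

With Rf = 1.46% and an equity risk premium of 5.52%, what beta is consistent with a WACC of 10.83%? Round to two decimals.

1.87

Total capital V = 1917 + 1292 = 3209.
Equity weight = 1917/3209 = 0.5974.
Private placement notes weight = 1292/3209 = 0.4026.
Debt contribution = 0.4026 × 9.4% × (1 − 0%) = 3.7846%.
Required equity contribution = 10.83% − 3.7846% = 7.0454%  ⇒  Re = 11.7938%.
CAPM: 11.7938% = 1.46% + β × 5.52%  ⇒  β = 1.8721.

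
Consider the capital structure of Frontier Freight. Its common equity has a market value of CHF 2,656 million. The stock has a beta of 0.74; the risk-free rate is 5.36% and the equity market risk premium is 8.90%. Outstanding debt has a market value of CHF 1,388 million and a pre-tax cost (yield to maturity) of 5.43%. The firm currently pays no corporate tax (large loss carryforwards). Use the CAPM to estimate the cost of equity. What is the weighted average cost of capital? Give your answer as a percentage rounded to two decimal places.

Cost of equity via CAPM: Re = 5.36% + 0.74 × 8.9% = 11.9460%.
Total capital V = 2656 + 1388 = 4044.
Equity: weight = 2656/4044 = 0.6568; cost = 11.946%.
Debt: weight = 1388/4044 = 0.3432; after-tax cost = 5.43% × (1 − 0%) = 5.4300%.
WACC = 0.6568 × 11.9460% + 0.3432 × 5.4300% = 9.7095%.

9.71%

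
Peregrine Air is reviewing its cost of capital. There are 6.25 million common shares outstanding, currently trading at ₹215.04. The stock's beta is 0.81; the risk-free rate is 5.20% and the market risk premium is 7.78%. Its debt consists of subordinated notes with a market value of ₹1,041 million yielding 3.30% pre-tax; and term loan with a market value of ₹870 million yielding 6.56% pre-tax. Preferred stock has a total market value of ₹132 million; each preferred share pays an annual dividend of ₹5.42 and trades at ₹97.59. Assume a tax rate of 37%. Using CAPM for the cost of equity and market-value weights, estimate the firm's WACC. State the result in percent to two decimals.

Cost of equity via CAPM: Re = 5.2% + 0.81 × 7.78% = 11.5018%.
Cost of preferred: Rp = 5.42 / 97.59 = 5.5538%.
Market value of equity E = 215.04 × 6.25m = 1344m.
Total capital V = 1344 + 132 + 1041 + 870 = 3387.
Equity: weight = 1344/3387 = 0.3968; cost = 11.5018%.
Preferred: weight = 132/3387 = 0.0390; cost = 5.5538%.
Subordinated notes: weight = 1041/3387 = 0.3074; after-tax cost = 3.3% × (1 − 37%) = 2.0790%.
Term loan: weight = 870/3387 = 0.2569; after-tax cost = 6.56% × (1 − 37%) = 4.1328%.
WACC = 0.3968 × 11.5018% + 0.0390 × 5.5538% + 0.3074 × 2.0790% + 0.2569 × 4.1328% = 6.4810%.

6.48%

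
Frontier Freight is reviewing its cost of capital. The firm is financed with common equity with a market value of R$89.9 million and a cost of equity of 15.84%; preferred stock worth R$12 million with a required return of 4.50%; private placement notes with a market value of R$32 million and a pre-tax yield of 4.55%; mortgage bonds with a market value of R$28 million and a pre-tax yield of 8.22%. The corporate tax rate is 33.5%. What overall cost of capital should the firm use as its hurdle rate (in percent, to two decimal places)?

Total capital V = 89.9 + 12 + 32 + 28 = 161.9.
Equity: weight = 89.9/161.9 = 0.5553; cost = 15.84%.
Preferred: weight = 12/161.9 = 0.0741; cost = 4.5%.
Private placement notes: weight = 32/161.9 = 0.1977; after-tax cost = 4.55% × (1 − 33.5%) = 3.0257%.
Mortgage bonds: weight = 28/161.9 = 0.1729; after-tax cost = 8.22% × (1 − 33.5%) = 5.4663%.
WACC = 0.5553 × 15.8400% + 0.0741 × 4.5000% + 0.1977 × 3.0257% + 0.1729 × 5.4663% = 10.6726%.

10.67%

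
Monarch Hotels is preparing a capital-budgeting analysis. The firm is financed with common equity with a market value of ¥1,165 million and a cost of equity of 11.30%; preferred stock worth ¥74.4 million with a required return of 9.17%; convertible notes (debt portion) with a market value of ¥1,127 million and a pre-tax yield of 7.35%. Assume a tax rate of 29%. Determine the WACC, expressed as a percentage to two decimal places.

Total capital V = 1165 + 74.4 + 1127 = 2366.4.
Equity: weight = 1165/2366.4 = 0.4923; cost = 11.3%.
Preferred: weight = 74.4/2366.4 = 0.0314; cost = 9.17%.
Convertible notes (debt portion): weight = 1127/2366.4 = 0.4763; after-tax cost = 7.35% × (1 − 29%) = 5.2185%.
WACC = 0.4923 × 11.3000% + 0.0314 × 9.1700% + 0.4763 × 5.2185% = 8.3367%.

8.34%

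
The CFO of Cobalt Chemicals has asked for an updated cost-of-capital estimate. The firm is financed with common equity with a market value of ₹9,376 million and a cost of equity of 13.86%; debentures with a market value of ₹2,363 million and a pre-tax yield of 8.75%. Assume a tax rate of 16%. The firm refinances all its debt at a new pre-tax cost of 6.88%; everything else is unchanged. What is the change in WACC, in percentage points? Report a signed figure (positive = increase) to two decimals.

-0.32 pp

Current WACC:
Total capital V = 9376 + 2363 = 11739.
Equity: weight = 9376/11739 = 0.7987; cost = 13.86%.
Debentures: weight = 2363/11739 = 0.2013; after-tax cost = 8.75% × (1 − 16%) = 7.3500%.
WACC = 0.7987 × 13.8600% + 0.2013 × 7.3500% = 12.5496%.
After the change:
Total capital V = 9376 + 2363 = 11739.
Equity: weight = 9376/11739 = 0.7987; cost = 13.86%.
Debentures: weight = 2363/11739 = 0.2013; after-tax cost = 6.88% × (1 − 16%) = 5.7792%.
WACC = 0.7987 × 13.8600% + 0.2013 × 5.7792% = 12.2334%.
Change in WACC = 12.2334% − 12.5496% = -0.3162 pp.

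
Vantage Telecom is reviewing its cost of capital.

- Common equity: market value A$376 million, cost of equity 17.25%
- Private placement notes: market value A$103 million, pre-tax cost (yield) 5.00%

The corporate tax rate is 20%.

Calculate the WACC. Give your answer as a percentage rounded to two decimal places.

Total capital V = 376 + 103 = 479.
Equity: weight = 376/479 = 0.7850; cost = 17.25%.
Private placement notes: weight = 103/479 = 0.2150; after-tax cost = 5% × (1 − 20%) = 4.0000%.
WACC = 0.7850 × 17.2500% + 0.2150 × 4.0000% = 14.4008%.

14.40%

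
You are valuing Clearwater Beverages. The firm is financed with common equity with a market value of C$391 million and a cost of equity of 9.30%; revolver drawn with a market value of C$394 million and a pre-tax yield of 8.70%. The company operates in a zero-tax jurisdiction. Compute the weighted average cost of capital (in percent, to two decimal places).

9.00%

Total capital V = 391 + 394 = 785.
Equity: weight = 391/785 = 0.4981; cost = 9.3%.
Revolver drawn: weight = 394/785 = 0.5019; after-tax cost = 8.7% × (1 − 0%) = 8.7000%.
WACC = 0.4981 × 9.3000% + 0.5019 × 8.7000% = 8.9989%.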